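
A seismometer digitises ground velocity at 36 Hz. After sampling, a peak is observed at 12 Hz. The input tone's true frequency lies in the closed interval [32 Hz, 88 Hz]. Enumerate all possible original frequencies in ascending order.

48 Hz, 60 Hz, 84 Hz

Frequencies that alias to 12 Hz are k·fs ± 12 Hz for integer k ≥ 0.
k=0: 12 Hz.
k=1: 24 Hz, 48 Hz.
k=2: 60 Hz, 84 Hz.
k=3: 96 Hz, 120 Hz.
Within [32 Hz, 88 Hz]: 48 Hz, 60 Hz, 84 Hz.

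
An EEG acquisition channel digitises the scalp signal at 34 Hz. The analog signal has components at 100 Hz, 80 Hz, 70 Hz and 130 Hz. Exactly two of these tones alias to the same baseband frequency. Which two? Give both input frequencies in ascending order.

70 Hz, 100 Hz

fs/2 = 17 Hz.
100 Hz mod fs = 32 Hz.
32 Hz > fs/2 = 17 Hz, folds to fs − 32 Hz = 2 Hz.
80 Hz mod fs = 12 Hz.
12 Hz ≤ fs/2 = 17 Hz, appears at 12 Hz.
70 Hz mod fs = 2 Hz.
2 Hz ≤ fs/2 = 17 Hz, appears at 2 Hz.
130 Hz mod fs = 28 Hz.
28 Hz > fs/2 = 17 Hz, folds to fs − 28 Hz = 6 Hz.
70 Hz and 100 Hz both map to 2 Hz.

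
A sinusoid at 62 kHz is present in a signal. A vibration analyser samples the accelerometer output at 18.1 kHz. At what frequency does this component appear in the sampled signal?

62 kHz mod fs = 7.7 kHz.
7.7 kHz ≤ fs/2 = 9.05 kHz, appears at 7.7 kHz.

7.7 kHz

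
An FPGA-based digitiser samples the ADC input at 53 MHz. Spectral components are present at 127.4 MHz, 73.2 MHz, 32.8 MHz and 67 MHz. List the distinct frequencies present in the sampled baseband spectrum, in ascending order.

14 MHz, 20.2 MHz, 21.4 MHz

fs/2 = 26.5 MHz.
127.4 MHz mod fs = 21.4 MHz.
21.4 MHz ≤ fs/2 = 26.5 MHz, appears at 21.4 MHz.
73.2 MHz mod fs = 20.2 MHz.
20.2 MHz ≤ fs/2 = 26.5 MHz, appears at 20.2 MHz.
32.8 MHz > fs/2 = 26.5 MHz, folds to fs − 32.8 MHz = 20.2 MHz.
67 MHz mod fs = 14 MHz.
14 MHz ≤ fs/2 = 26.5 MHz, appears at 14 MHz.
Distinct values: {14 MHz, 20.2 MHz, 21.4 MHz}.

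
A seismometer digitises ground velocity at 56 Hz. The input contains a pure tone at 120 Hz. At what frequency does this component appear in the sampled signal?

8 Hz

120 Hz mod fs = 8 Hz.
8 Hz ≤ fs/2 = 28 Hz, appears at 8 Hz.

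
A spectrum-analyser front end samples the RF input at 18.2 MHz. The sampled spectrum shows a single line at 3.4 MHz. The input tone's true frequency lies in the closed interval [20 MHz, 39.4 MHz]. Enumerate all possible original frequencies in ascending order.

Frequencies that alias to 3.4 MHz are k·fs ± 3.4 MHz for integer k ≥ 0.
k=0: 3.4 MHz.
k=1: 14.8 MHz, 21.6 MHz.
k=2: 33 MHz, 39.8 MHz.
k=3: 51.2 MHz, 58 MHz.
Within [20 MHz, 39.4 MHz]: 21.6 MHz, 33 MHz.

21.6 MHz, 33 MHz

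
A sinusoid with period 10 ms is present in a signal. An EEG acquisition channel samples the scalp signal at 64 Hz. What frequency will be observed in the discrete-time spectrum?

T = 10 ms → f = 1/T = 100 Hz.
100 Hz mod fs = 36 Hz.
36 Hz > fs/2 = 32 Hz, folds to fs − 36 Hz = 28 Hz.

28 Hz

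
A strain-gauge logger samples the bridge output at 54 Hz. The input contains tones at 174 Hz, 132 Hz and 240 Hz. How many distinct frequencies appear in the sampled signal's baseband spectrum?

fs/2 = 27 Hz.
174 Hz mod fs = 12 Hz.
12 Hz ≤ fs/2 = 27 Hz, appears at 12 Hz.
132 Hz mod fs = 24 Hz.
24 Hz ≤ fs/2 = 27 Hz, appears at 24 Hz.
240 Hz mod fs = 24 Hz.
24 Hz ≤ fs/2 = 27 Hz, appears at 24 Hz.
Distinct values: {12 Hz, 24 Hz} → 2.

2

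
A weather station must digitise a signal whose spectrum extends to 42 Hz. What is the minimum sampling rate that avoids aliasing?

84 Hz

Nyquist rate = 2 × 42 Hz = 84 Hz.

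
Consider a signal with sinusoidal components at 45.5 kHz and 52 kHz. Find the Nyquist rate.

Highest-frequency component: 52 kHz.
Nyquist rate = 2 × 52 kHz = 104 kHz.

104 kHz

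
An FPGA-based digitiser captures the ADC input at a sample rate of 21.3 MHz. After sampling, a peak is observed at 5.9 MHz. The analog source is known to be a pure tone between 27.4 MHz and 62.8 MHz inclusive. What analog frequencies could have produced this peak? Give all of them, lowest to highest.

36.7 MHz, 48.5 MHz, 58 MHz

Frequencies that alias to 5.9 MHz are k·fs ± 5.9 MHz for integer k ≥ 0.
k=0: 5.9 MHz.
k=1: 15.4 MHz, 27.2 MHz.
k=2: 36.7 MHz, 48.5 MHz.
k=3: 58 MHz, 69.8 MHz.
k=4: 79.3 MHz, 91.1 MHz.
Within [27.4 MHz, 62.8 MHz]: 36.7 MHz, 48.5 MHz, 58 MHz.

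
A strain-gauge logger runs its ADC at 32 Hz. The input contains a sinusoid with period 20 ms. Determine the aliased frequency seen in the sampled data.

T = 20 ms → f = 1/T = 50 Hz.
50 Hz mod fs = 18 Hz.
18 Hz > fs/2 = 16 Hz, folds to fs − 18 Hz = 14 Hz.

14 Hz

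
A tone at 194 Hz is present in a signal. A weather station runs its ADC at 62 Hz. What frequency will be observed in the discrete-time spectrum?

8 Hz

194 Hz mod fs = 8 Hz.
8 Hz ≤ fs/2 = 31 Hz, appears at 8 Hz.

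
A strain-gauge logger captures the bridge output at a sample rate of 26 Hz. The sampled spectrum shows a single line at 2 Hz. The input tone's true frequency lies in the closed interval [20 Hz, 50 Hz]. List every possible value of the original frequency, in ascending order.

24 Hz, 28 Hz, 50 Hz

Frequencies that alias to 2 Hz are k·fs ± 2 Hz for integer k ≥ 0.
k=0: 2 Hz.
k=1: 24 Hz, 28 Hz.
k=2: 50 Hz, 54 Hz.
k=3: 76 Hz, 80 Hz.
Within [20 Hz, 50 Hz]: 24 Hz, 28 Hz, 50 Hz.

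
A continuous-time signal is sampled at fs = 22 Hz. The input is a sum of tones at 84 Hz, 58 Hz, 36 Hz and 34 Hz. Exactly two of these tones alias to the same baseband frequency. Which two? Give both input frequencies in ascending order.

36 Hz, 58 Hz

fs/2 = 11 Hz.
84 Hz mod fs = 18 Hz.
18 Hz > fs/2 = 11 Hz, folds to fs − 18 Hz = 4 Hz.
58 Hz mod fs = 14 Hz.
14 Hz > fs/2 = 11 Hz, folds to fs − 14 Hz = 8 Hz.
36 Hz mod fs = 14 Hz.
14 Hz > fs/2 = 11 Hz, folds to fs − 14 Hz = 8 Hz.
34 Hz mod fs = 12 Hz.
12 Hz > fs/2 = 11 Hz, folds to fs − 12 Hz = 10 Hz.
36 Hz and 58 Hz both map to 8 Hz.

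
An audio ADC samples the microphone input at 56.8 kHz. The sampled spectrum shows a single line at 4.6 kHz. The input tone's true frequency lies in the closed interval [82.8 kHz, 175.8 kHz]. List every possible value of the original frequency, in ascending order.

Frequencies that alias to 4.6 kHz are k·fs ± 4.6 kHz for integer k ≥ 0.
k=0: 4.6 kHz.
k=1: 52.2 kHz, 61.4 kHz.
k=2: 109 kHz, 118.2 kHz.
k=3: 165.8 kHz, 175 kHz.
k=4: 222.6 kHz, 231.8 kHz.
Within [82.8 kHz, 175.8 kHz]: 109 kHz, 118.2 kHz, 165.8 kHz, 175 kHz.

109 kHz, 118.2 kHz, 165.8 kHz, 175 kHz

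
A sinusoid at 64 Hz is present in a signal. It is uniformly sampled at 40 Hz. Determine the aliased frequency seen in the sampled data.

16 Hz

64 Hz mod fs = 24 Hz.
24 Hz > fs/2 = 20 Hz, folds to fs − 24 Hz = 16 Hz.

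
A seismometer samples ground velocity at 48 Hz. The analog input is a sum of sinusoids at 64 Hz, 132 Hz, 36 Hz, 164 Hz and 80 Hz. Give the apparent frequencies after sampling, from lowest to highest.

fs/2 = 24 Hz.
64 Hz mod fs = 16 Hz.
16 Hz ≤ fs/2 = 24 Hz, appears at 16 Hz.
132 Hz mod fs = 36 Hz.
36 Hz > fs/2 = 24 Hz, folds to fs − 36 Hz = 12 Hz.
36 Hz > fs/2 = 24 Hz, folds to fs − 36 Hz = 12 Hz.
164 Hz mod fs = 20 Hz.
20 Hz ≤ fs/2 = 24 Hz, appears at 20 Hz.
80 Hz mod fs = 32 Hz.
32 Hz > fs/2 = 24 Hz, folds to fs − 32 Hz = 16 Hz.
Distinct values: {12 Hz, 16 Hz, 20 Hz}.

12 Hz, 16 Hz, 20 Hz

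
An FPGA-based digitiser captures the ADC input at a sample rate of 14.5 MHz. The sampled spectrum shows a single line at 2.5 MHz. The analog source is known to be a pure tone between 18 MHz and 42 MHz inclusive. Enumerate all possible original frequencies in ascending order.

26.5 MHz, 31.5 MHz, 41 MHz

Frequencies that alias to 2.5 MHz are k·fs ± 2.5 MHz for integer k ≥ 0.
k=0: 2.5 MHz.
k=1: 12 MHz, 17 MHz.
k=2: 26.5 MHz, 31.5 MHz.
k=3: 41 MHz, 46 MHz.
k=4: 55.5 MHz, 60.5 MHz.
Within [18 MHz, 42 MHz]: 26.5 MHz, 31.5 MHz, 41 MHz.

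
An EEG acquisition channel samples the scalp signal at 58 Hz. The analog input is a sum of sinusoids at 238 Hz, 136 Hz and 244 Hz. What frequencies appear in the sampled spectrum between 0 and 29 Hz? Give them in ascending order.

fs/2 = 29 Hz.
238 Hz mod fs = 6 Hz.
6 Hz ≤ fs/2 = 29 Hz, appears at 6 Hz.
136 Hz mod fs = 20 Hz.
20 Hz ≤ fs/2 = 29 Hz, appears at 20 Hz.
244 Hz mod fs = 12 Hz.
12 Hz ≤ fs/2 = 29 Hz, appears at 12 Hz.
Distinct values: {6 Hz, 12 Hz, 20 Hz}.

6 Hz, 12 Hz, 20 Hz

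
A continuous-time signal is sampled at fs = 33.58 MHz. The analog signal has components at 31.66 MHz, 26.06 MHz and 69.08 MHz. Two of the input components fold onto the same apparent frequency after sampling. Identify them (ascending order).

31.66 MHz, 69.08 MHz

fs/2 = 16.79 MHz.
31.66 MHz > fs/2 = 16.79 MHz, folds to fs − 31.66 MHz = 1.92 MHz.
26.06 MHz > fs/2 = 16.79 MHz, folds to fs − 26.06 MHz = 7.52 MHz.
69.08 MHz mod fs = 1.92 MHz.
1.92 MHz ≤ fs/2 = 16.79 MHz, appears at 1.92 MHz.
31.66 MHz and 69.08 MHz both map to 1.92 MHz.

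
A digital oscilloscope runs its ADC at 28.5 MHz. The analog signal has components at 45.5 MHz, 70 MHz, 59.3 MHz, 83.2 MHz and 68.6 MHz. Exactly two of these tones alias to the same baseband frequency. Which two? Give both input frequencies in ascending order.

59.3 MHz, 83.2 MHz

fs/2 = 14.25 MHz.
45.5 MHz mod fs = 17 MHz.
17 MHz > fs/2 = 14.25 MHz, folds to fs − 17 MHz = 11.5 MHz.
70 MHz mod fs = 13 MHz.
13 MHz ≤ fs/2 = 14.25 MHz, appears at 13 MHz.
59.3 MHz mod fs = 2.3 MHz.
2.3 MHz ≤ fs/2 = 14.25 MHz, appears at 2.3 MHz.
83.2 MHz mod fs = 26.2 MHz.
26.2 MHz > fs/2 = 14.25 MHz, folds to fs − 26.2 MHz = 2.3 MHz.
68.6 MHz mod fs = 11.6 MHz.
11.6 MHz ≤ fs/2 = 14.25 MHz, appears at 11.6 MHz.
59.3 MHz and 83.2 MHz both map to 2.3 MHz.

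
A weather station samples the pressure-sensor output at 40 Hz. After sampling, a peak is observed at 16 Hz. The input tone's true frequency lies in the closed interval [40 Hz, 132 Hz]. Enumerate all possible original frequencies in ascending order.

56 Hz, 64 Hz, 96 Hz, 104 Hz

Frequencies that alias to 16 Hz are k·fs ± 16 Hz for integer k ≥ 0.
k=0: 16 Hz.
k=1: 24 Hz, 56 Hz.
k=2: 64 Hz, 96 Hz.
k=3: 104 Hz, 136 Hz.
k=4: 144 Hz, 176 Hz.
Within [40 Hz, 132 Hz]: 56 Hz, 64 Hz, 96 Hz, 104 Hz.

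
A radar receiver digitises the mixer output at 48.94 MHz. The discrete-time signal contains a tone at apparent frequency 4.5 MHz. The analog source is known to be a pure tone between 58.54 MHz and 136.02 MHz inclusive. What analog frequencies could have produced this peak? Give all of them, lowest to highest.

Frequencies that alias to 4.5 MHz are k·fs ± 4.5 MHz for integer k ≥ 0.
k=0: 4.5 MHz.
k=1: 44.44 MHz, 53.44 MHz.
k=2: 93.38 MHz, 102.38 MHz.
k=3: 142.32 MHz, 151.32 MHz.
Within [58.54 MHz, 136.02 MHz]: 93.38 MHz, 102.38 MHz.

93.38 MHz, 102.38 MHz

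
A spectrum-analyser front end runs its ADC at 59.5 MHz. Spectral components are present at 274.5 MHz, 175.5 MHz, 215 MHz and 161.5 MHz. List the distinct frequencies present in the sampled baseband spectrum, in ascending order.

3 MHz, 17 MHz, 23 MHz

fs/2 = 29.75 MHz.
274.5 MHz mod fs = 36.5 MHz.
36.5 MHz > fs/2 = 29.75 MHz, folds to fs − 36.5 MHz = 23 MHz.
175.5 MHz mod fs = 56.5 MHz.
56.5 MHz > fs/2 = 29.75 MHz, folds to fs − 56.5 MHz = 3 MHz.
215 MHz mod fs = 36.5 MHz.
36.5 MHz > fs/2 = 29.75 MHz, folds to fs − 36.5 MHz = 23 MHz.
161.5 MHz mod fs = 42.5 MHz.
42.5 MHz > fs/2 = 29.75 MHz, folds to fs − 42.5 MHz = 17 MHz.
Distinct values: {3 MHz, 17 MHz, 23 MHz}.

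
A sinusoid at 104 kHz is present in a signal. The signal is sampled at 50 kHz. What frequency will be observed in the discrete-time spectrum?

4 kHz

104 kHz mod fs = 4 kHz.
4 kHz ≤ fs/2 = 25 kHz, appears at 4 kHz.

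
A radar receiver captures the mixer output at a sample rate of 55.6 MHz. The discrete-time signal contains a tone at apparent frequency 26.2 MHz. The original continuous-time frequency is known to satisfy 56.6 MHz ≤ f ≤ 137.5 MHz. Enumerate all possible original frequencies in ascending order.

81.8 MHz, 85 MHz, 137.4 MHz

Frequencies that alias to 26.2 MHz are k·fs ± 26.2 MHz for integer k ≥ 0.
k=0: 26.2 MHz.
k=1: 29.4 MHz, 81.8 MHz.
k=2: 85 MHz, 137.4 MHz.
k=3: 140.6 MHz, 193 MHz.
Within [56.6 MHz, 137.5 MHz]: 81.8 MHz, 85 MHz, 137.4 MHz.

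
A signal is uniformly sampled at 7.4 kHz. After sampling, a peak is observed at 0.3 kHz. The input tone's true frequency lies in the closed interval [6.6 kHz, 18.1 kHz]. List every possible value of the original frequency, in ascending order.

7.1 kHz, 7.7 kHz, 14.5 kHz, 15.1 kHz

Frequencies that alias to 0.3 kHz are k·fs ± 0.3 kHz for integer k ≥ 0.
k=0: 0.3 kHz.
k=1: 7.1 kHz, 7.7 kHz.
k=2: 14.5 kHz, 15.1 kHz.
k=3: 21.9 kHz, 22.5 kHz.
Within [6.6 kHz, 18.1 kHz]: 7.1 kHz, 7.7 kHz, 14.5 kHz, 15.1 kHz.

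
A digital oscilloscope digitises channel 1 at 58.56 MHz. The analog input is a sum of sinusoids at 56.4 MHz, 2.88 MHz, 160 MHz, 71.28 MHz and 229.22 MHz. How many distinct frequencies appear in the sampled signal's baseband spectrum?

5

fs/2 = 29.28 MHz.
56.4 MHz > fs/2 = 29.28 MHz, folds to fs − 56.4 MHz = 2.16 MHz.
2.88 MHz ≤ fs/2 = 29.28 MHz, passes unchanged.
160 MHz mod fs = 42.88 MHz.
42.88 MHz > fs/2 = 29.28 MHz, folds to fs − 42.88 MHz = 15.68 MHz.
71.28 MHz mod fs = 12.72 MHz.
12.72 MHz ≤ fs/2 = 29.28 MHz, appears at 12.72 MHz.
229.22 MHz mod fs = 53.54 MHz.
53.54 MHz > fs/2 = 29.28 MHz, folds to fs − 53.54 MHz = 5.02 MHz.
Distinct values: {2.16 MHz, 2.88 MHz, 5.02 MHz, 12.72 MHz, 15.68 MHz} → 5.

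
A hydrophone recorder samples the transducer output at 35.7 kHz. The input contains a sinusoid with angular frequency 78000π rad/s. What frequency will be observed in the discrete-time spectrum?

ω = 78000π rad/s → f = ω/(2π) = 39000 Hz = 39 kHz.
39 kHz mod fs = 3.3 kHz.
3.3 kHz ≤ fs/2 = 17.85 kHz, appears at 3.3 kHz.

3.3 kHz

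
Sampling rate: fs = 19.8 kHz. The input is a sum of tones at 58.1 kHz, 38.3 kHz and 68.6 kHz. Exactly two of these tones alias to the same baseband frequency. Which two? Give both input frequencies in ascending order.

38.3 kHz, 58.1 kHz

fs/2 = 9.9 kHz.
58.1 kHz mod fs = 18.5 kHz.
18.5 kHz > fs/2 = 9.9 kHz, folds to fs − 18.5 kHz = 1.3 kHz.
38.3 kHz mod fs = 18.5 kHz.
18.5 kHz > fs/2 = 9.9 kHz, folds to fs − 18.5 kHz = 1.3 kHz.
68.6 kHz mod fs = 9.2 kHz.
9.2 kHz ≤ fs/2 = 9.9 kHz, appears at 9.2 kHz.
38.3 kHz and 58.1 kHz both map to 1.3 kHz.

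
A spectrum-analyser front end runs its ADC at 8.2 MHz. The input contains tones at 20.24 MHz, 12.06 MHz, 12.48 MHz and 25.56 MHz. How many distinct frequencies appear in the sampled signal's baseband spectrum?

4

fs/2 = 4.1 MHz.
20.24 MHz mod fs = 3.84 MHz.
3.84 MHz ≤ fs/2 = 4.1 MHz, appears at 3.84 MHz.
12.06 MHz mod fs = 3.86 MHz.
3.86 MHz ≤ fs/2 = 4.1 MHz, appears at 3.86 MHz.
12.48 MHz mod fs = 4.28 MHz.
4.28 MHz > fs/2 = 4.1 MHz, folds to fs − 4.28 MHz = 3.92 MHz.
25.56 MHz mod fs = 0.96 MHz.
0.96 MHz ≤ fs/2 = 4.1 MHz, appears at 0.96 MHz.
Distinct values: {0.96 MHz, 3.84 MHz, 3.86 MHz, 3.92 MHz} → 4.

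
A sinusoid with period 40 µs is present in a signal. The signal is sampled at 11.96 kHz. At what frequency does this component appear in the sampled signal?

T = 40 µs → f = 1/T = 25 kHz.
25 kHz mod fs = 1.08 kHz.
1.08 kHz ≤ fs/2 = 5.98 kHz, appears at 1.08 kHz.

1.08 kHz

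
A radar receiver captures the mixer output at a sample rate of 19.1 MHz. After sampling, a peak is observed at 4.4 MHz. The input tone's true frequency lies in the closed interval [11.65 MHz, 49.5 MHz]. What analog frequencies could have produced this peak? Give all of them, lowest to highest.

14.7 MHz, 23.5 MHz, 33.8 MHz, 42.6 MHz

Frequencies that alias to 4.4 MHz are k·fs ± 4.4 MHz for integer k ≥ 0.
k=0: 4.4 MHz.
k=1: 14.7 MHz, 23.5 MHz.
k=2: 33.8 MHz, 42.6 MHz.
k=3: 52.9 MHz, 61.7 MHz.
Within [11.65 MHz, 49.5 MHz]: 14.7 MHz, 23.5 MHz, 33.8 MHz, 42.6 MHz.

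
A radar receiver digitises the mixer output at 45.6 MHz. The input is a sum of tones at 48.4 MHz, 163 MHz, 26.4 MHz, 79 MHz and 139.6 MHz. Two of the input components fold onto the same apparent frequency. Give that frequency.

2.8 MHz

fs/2 = 22.8 MHz.
48.4 MHz mod fs = 2.8 MHz.
2.8 MHz ≤ fs/2 = 22.8 MHz, appears at 2.8 MHz.
163 MHz mod fs = 26.2 MHz.
26.2 MHz > fs/2 = 22.8 MHz, folds to fs − 26.2 MHz = 19.4 MHz.
26.4 MHz > fs/2 = 22.8 MHz, folds to fs − 26.4 MHz = 19.2 MHz.
79 MHz mod fs = 33.4 MHz.
33.4 MHz > fs/2 = 22.8 MHz, folds to fs − 33.4 MHz = 12.2 MHz.
139.6 MHz mod fs = 2.8 MHz.
2.8 MHz ≤ fs/2 = 22.8 MHz, appears at 2.8 MHz.
48.4 MHz and 139.6 MHz both map to 2.8 MHz.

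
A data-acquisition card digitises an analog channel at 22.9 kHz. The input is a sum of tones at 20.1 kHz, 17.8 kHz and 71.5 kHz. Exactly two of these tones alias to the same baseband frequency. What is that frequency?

2.8 kHz

fs/2 = 11.45 kHz.
20.1 kHz > fs/2 = 11.45 kHz, folds to fs − 20.1 kHz = 2.8 kHz.
17.8 kHz > fs/2 = 11.45 kHz, folds to fs − 17.8 kHz = 5.1 kHz.
71.5 kHz mod fs = 2.8 kHz.
2.8 kHz ≤ fs/2 = 11.45 kHz, appears at 2.8 kHz.
20.1 kHz and 71.5 kHz both map to 2.8 kHz.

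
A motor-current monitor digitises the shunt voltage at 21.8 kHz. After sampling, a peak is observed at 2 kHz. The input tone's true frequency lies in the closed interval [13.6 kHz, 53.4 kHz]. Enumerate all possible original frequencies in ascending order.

Frequencies that alias to 2 kHz are k·fs ± 2 kHz for integer k ≥ 0.
k=0: 2 kHz.
k=1: 19.8 kHz, 23.8 kHz.
k=2: 41.6 kHz, 45.6 kHz.
k=3: 63.4 kHz, 67.4 kHz.
Within [13.6 kHz, 53.4 kHz]: 19.8 kHz, 23.8 kHz, 41.6 kHz, 45.6 kHz.

19.8 kHz, 23.8 kHz, 41.6 kHz, 45.6 kHz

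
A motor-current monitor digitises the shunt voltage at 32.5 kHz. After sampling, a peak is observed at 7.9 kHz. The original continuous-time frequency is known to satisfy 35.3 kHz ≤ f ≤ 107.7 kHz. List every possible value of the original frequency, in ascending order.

Frequencies that alias to 7.9 kHz are k·fs ± 7.9 kHz for integer k ≥ 0.
k=0: 7.9 kHz.
k=1: 24.6 kHz, 40.4 kHz.
k=2: 57.1 kHz, 72.9 kHz.
k=3: 89.6 kHz, 105.4 kHz.
k=4: 122.1 kHz, 137.9 kHz.
Within [35.3 kHz, 107.7 kHz]: 40.4 kHz, 57.1 kHz, 72.9 kHz, 89.6 kHz, 105.4 kHz.

40.4 kHz, 57.1 kHz, 72.9 kHz, 89.6 kHz, 105.4 kHz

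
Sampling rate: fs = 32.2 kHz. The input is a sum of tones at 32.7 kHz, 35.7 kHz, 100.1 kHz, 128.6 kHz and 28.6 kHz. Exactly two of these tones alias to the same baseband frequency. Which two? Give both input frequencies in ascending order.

35.7 kHz, 100.1 kHz

fs/2 = 16.1 kHz.
32.7 kHz mod fs = 0.5 kHz.
0.5 kHz ≤ fs/2 = 16.1 kHz, appears at 0.5 kHz.
35.7 kHz mod fs = 3.5 kHz.
3.5 kHz ≤ fs/2 = 16.1 kHz, appears at 3.5 kHz.
100.1 kHz mod fs = 3.5 kHz.
3.5 kHz ≤ fs/2 = 16.1 kHz, appears at 3.5 kHz.
128.6 kHz mod fs = 32 kHz.
32 kHz > fs/2 = 16.1 kHz, folds to fs − 32 kHz = 0.2 kHz.
28.6 kHz > fs/2 = 16.1 kHz, folds to fs − 28.6 kHz = 3.6 kHz.
35.7 kHz and 100.1 kHz both map to 3.5 kHz.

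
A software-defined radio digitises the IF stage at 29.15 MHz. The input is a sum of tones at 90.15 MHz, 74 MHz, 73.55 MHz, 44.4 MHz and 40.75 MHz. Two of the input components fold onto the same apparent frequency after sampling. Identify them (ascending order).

fs/2 = 14.575 MHz.
90.15 MHz mod fs = 2.7 MHz.
2.7 MHz ≤ fs/2 = 14.575 MHz, appears at 2.7 MHz.
74 MHz mod fs = 15.7 MHz.
15.7 MHz > fs/2 = 14.575 MHz, folds to fs − 15.7 MHz = 13.45 MHz.
73.55 MHz mod fs = 15.25 MHz.
15.25 MHz > fs/2 = 14.575 MHz, folds to fs − 15.25 MHz = 13.9 MHz.
44.4 MHz mod fs = 15.25 MHz.
15.25 MHz > fs/2 = 14.575 MHz, folds to fs − 15.25 MHz = 13.9 MHz.
40.75 MHz mod fs = 11.6 MHz.
11.6 MHz ≤ fs/2 = 14.575 MHz, appears at 11.6 MHz.
44.4 MHz and 73.55 MHz both map to 13.9 MHz.

44.4 MHz, 73.55 MHz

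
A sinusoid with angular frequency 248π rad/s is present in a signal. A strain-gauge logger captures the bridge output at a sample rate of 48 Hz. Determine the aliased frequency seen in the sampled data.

20 Hz

ω = 248π rad/s → f = ω/(2π) = 124 Hz.
124 Hz mod fs = 28 Hz.
28 Hz > fs/2 = 24 Hz, folds to fs − 28 Hz = 20 Hz.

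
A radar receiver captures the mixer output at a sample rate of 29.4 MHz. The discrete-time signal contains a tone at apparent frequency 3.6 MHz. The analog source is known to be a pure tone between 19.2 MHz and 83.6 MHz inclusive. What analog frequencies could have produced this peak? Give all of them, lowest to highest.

Frequencies that alias to 3.6 MHz are k·fs ± 3.6 MHz for integer k ≥ 0.
k=0: 3.6 MHz.
k=1: 25.8 MHz, 33 MHz.
k=2: 55.2 MHz, 62.4 MHz.
k=3: 84.6 MHz, 91.8 MHz.
Within [19.2 MHz, 83.6 MHz]: 25.8 MHz, 33 MHz, 55.2 MHz, 62.4 MHz.

25.8 MHz, 33 MHz, 55.2 MHz, 62.4 MHz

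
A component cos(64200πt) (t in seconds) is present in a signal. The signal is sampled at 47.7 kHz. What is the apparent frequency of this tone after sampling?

15.6 kHz

ω = 64200π rad/s → f = ω/(2π) = 32100 Hz = 32.1 kHz.
32.1 kHz > fs/2 = 23.85 kHz, folds to fs − 32.1 kHz = 15.6 kHz.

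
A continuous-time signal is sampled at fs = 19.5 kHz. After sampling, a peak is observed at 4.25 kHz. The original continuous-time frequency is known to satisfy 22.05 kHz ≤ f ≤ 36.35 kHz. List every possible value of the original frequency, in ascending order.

23.75 kHz, 34.75 kHz

Frequencies that alias to 4.25 kHz are k·fs ± 4.25 kHz for integer k ≥ 0.
k=0: 4.25 kHz.
k=1: 15.25 kHz, 23.75 kHz.
k=2: 34.75 kHz, 43.25 kHz.
k=3: 54.25 kHz, 62.75 kHz.
Within [22.05 kHz, 36.35 kHz]: 23.75 kHz, 34.75 kHz.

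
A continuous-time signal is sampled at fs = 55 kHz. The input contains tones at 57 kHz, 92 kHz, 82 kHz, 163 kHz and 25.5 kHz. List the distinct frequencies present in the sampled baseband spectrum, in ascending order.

fs/2 = 27.5 kHz.
57 kHz mod fs = 2 kHz.
2 kHz ≤ fs/2 = 27.5 kHz, appears at 2 kHz.
92 kHz mod fs = 37 kHz.
37 kHz > fs/2 = 27.5 kHz, folds to fs − 37 kHz = 18 kHz.
82 kHz mod fs = 27 kHz.
27 kHz ≤ fs/2 = 27.5 kHz, appears at 27 kHz.
163 kHz mod fs = 53 kHz.
53 kHz > fs/2 = 27.5 kHz, folds to fs − 53 kHz = 2 kHz.
25.5 kHz ≤ fs/2 = 27.5 kHz, passes unchanged.
Distinct values: {2 kHz, 18 kHz, 25.5 kHz, 27 kHz}.

2 kHz, 18 kHz, 25.5 kHz, 27 kHz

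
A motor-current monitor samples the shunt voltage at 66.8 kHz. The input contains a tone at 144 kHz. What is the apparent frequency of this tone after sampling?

10.4 kHz

144 kHz mod fs = 10.4 kHz.
10.4 kHz ≤ fs/2 = 33.4 kHz, appears at 10.4 kHz.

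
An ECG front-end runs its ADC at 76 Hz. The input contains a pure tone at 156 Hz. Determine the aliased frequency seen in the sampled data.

4 Hz

156 Hz mod fs = 4 Hz.
4 Hz ≤ fs/2 = 38 Hz, appears at 4 Hz.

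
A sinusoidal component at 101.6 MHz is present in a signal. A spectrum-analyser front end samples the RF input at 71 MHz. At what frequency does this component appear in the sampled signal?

30.6 MHz

101.6 MHz mod fs = 30.6 MHz.
30.6 MHz ≤ fs/2 = 35.5 MHz, appears at 30.6 MHz.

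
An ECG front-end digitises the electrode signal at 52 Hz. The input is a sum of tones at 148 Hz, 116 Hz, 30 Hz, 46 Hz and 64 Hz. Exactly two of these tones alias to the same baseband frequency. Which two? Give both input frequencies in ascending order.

fs/2 = 26 Hz.
148 Hz mod fs = 44 Hz.
44 Hz > fs/2 = 26 Hz, folds to fs − 44 Hz = 8 Hz.
116 Hz mod fs = 12 Hz.
12 Hz ≤ fs/2 = 26 Hz, appears at 12 Hz.
30 Hz > fs/2 = 26 Hz, folds to fs − 30 Hz = 22 Hz.
46 Hz > fs/2 = 26 Hz, folds to fs − 46 Hz = 6 Hz.
64 Hz mod fs = 12 Hz.
12 Hz ≤ fs/2 = 26 Hz, appears at 12 Hz.
64 Hz and 116 Hz both map to 12 Hz.

64 Hz, 116 Hz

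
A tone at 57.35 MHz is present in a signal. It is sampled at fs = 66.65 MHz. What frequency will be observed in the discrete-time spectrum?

57.35 MHz > fs/2 = 33.325 MHz, folds to fs − 57.35 MHz = 9.3 MHz.

9.3 MHz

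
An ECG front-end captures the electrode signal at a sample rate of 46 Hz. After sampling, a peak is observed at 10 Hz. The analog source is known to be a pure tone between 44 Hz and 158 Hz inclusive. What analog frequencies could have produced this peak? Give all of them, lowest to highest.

Frequencies that alias to 10 Hz are k·fs ± 10 Hz for integer k ≥ 0.
k=0: 10 Hz.
k=1: 36 Hz, 56 Hz.
k=2: 82 Hz, 102 Hz.
k=3: 128 Hz, 148 Hz.
k=4: 174 Hz, 194 Hz.
Within [44 Hz, 158 Hz]: 56 Hz, 82 Hz, 102 Hz, 128 Hz, 148 Hz.

56 Hz, 82 Hz, 102 Hz, 128 Hz, 148 Hz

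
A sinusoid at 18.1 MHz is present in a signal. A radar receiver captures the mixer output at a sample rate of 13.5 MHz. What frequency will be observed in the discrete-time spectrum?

4.6 MHz

18.1 MHz mod fs = 4.6 MHz.
4.6 MHz ≤ fs/2 = 6.75 MHz, appears at 4.6 MHz.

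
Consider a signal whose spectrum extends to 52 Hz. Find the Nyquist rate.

Nyquist rate = 2 × 52 Hz = 104 Hz.

104 Hz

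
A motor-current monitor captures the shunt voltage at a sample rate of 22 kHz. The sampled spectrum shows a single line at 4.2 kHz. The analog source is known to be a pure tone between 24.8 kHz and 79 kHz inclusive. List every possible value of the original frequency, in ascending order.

Frequencies that alias to 4.2 kHz are k·fs ± 4.2 kHz for integer k ≥ 0.
k=0: 4.2 kHz.
k=1: 17.8 kHz, 26.2 kHz.
k=2: 39.8 kHz, 48.2 kHz.
k=3: 61.8 kHz, 70.2 kHz.
k=4: 83.8 kHz, 92.2 kHz.
Within [24.8 kHz, 79 kHz]: 26.2 kHz, 39.8 kHz, 48.2 kHz, 61.8 kHz, 70.2 kHz.

26.2 kHz, 39.8 kHz, 48.2 kHz, 61.8 kHz, 70.2 kHz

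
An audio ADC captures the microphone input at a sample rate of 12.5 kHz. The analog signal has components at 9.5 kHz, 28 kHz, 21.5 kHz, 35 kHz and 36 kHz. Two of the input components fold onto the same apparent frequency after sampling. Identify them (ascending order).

9.5 kHz, 28 kHz

fs/2 = 6.25 kHz.
9.5 kHz > fs/2 = 6.25 kHz, folds to fs − 9.5 kHz = 3 kHz.
28 kHz mod fs = 3 kHz.
3 kHz ≤ fs/2 = 6.25 kHz, appears at 3 kHz.
21.5 kHz mod fs = 9 kHz.
9 kHz > fs/2 = 6.25 kHz, folds to fs − 9 kHz = 3.5 kHz.
35 kHz mod fs = 10 kHz.
10 kHz > fs/2 = 6.25 kHz, folds to fs − 10 kHz = 2.5 kHz.
36 kHz mod fs = 11 kHz.
11 kHz > fs/2 = 6.25 kHz, folds to fs − 11 kHz = 1.5 kHz.
9.5 kHz and 28 kHz both map to 3 kHz.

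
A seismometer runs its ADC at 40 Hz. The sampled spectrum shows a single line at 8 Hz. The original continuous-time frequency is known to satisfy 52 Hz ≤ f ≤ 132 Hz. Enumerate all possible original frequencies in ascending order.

Frequencies that alias to 8 Hz are k·fs ± 8 Hz for integer k ≥ 0.
k=0: 8 Hz.
k=1: 32 Hz, 48 Hz.
k=2: 72 Hz, 88 Hz.
k=3: 112 Hz, 128 Hz.
k=4: 152 Hz, 168 Hz.
Within [52 Hz, 132 Hz]: 72 Hz, 88 Hz, 112 Hz, 128 Hz.

72 Hz, 88 Hz, 112 Hz, 128 Hz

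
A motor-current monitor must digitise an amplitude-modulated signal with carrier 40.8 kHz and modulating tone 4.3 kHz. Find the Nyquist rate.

90.2 kHz

AM sidebands sit at fc ± fm = 36.5 kHz and 45.1 kHz.
Highest-frequency component: 45.1 kHz.
Nyquist rate = 2 × 45.1 kHz = 90.2 kHz.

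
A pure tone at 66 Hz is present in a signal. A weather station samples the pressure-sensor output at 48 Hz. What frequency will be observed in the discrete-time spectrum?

18 Hz

66 Hz mod fs = 18 Hz.
18 Hz ≤ fs/2 = 24 Hz, appears at 18 Hz.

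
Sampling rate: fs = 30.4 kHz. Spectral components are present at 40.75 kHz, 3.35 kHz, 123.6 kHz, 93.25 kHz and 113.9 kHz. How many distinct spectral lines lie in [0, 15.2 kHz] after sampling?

fs/2 = 15.2 kHz.
40.75 kHz mod fs = 10.35 kHz.
10.35 kHz ≤ fs/2 = 15.2 kHz, appears at 10.35 kHz.
3.35 kHz ≤ fs/2 = 15.2 kHz, passes unchanged.
123.6 kHz mod fs = 2 kHz.
2 kHz ≤ fs/2 = 15.2 kHz, appears at 2 kHz.
93.25 kHz mod fs = 2.05 kHz.
2.05 kHz ≤ fs/2 = 15.2 kHz, appears at 2.05 kHz.
113.9 kHz mod fs = 22.7 kHz.
22.7 kHz > fs/2 = 15.2 kHz, folds to fs − 22.7 kHz = 7.7 kHz.
Distinct values: {2 kHz, 2.05 kHz, 3.35 kHz, 7.7 kHz, 10.35 kHz} → 5.

5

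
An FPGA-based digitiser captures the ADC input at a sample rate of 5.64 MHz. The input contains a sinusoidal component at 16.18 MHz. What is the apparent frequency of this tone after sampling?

0.74 MHz

16.18 MHz mod fs = 4.9 MHz.
4.9 MHz > fs/2 = 2.82 MHz, folds to fs − 4.9 MHz = 0.74 MHz.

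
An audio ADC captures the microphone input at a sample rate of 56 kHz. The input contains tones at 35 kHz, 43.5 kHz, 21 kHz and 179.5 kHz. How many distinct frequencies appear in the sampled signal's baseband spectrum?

3

fs/2 = 28 kHz.
35 kHz > fs/2 = 28 kHz, folds to fs − 35 kHz = 21 kHz.
43.5 kHz > fs/2 = 28 kHz, folds to fs − 43.5 kHz = 12.5 kHz.
21 kHz ≤ fs/2 = 28 kHz, passes unchanged.
179.5 kHz mod fs = 11.5 kHz.
11.5 kHz ≤ fs/2 = 28 kHz, appears at 11.5 kHz.
Distinct values: {11.5 kHz, 12.5 kHz, 21 kHz} → 3.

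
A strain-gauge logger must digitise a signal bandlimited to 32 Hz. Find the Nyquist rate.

64 Hz

Nyquist rate = 2 × 32 Hz = 64 Hz.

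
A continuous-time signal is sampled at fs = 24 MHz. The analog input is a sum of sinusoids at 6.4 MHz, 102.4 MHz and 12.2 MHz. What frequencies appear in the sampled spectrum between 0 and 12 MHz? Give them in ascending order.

fs/2 = 12 MHz.
6.4 MHz ≤ fs/2 = 12 MHz, passes unchanged.
102.4 MHz mod fs = 6.4 MHz.
6.4 MHz ≤ fs/2 = 12 MHz, appears at 6.4 MHz.
12.2 MHz > fs/2 = 12 MHz, folds to fs − 12.2 MHz = 11.8 MHz.
Distinct values: {6.4 MHz, 11.8 MHz}.

6.4 MHz, 11.8 MHz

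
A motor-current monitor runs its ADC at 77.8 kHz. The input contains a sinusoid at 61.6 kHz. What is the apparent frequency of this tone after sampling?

16.2 kHz

61.6 kHz > fs/2 = 38.9 kHz, folds to fs − 61.6 kHz = 16.2 kHz.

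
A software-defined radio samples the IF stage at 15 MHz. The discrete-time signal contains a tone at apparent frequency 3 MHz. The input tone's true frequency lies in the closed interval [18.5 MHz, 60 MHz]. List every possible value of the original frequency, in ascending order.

27 MHz, 33 MHz, 42 MHz, 48 MHz, 57 MHz

Frequencies that alias to 3 MHz are k·fs ± 3 MHz for integer k ≥ 0.
k=0: 3 MHz.
k=1: 12 MHz, 18 MHz.
k=2: 27 MHz, 33 MHz.
k=3: 42 MHz, 48 MHz.
k=4: 57 MHz, 63 MHz.
k=5: 72 MHz, 78 MHz.
Within [18.5 MHz, 60 MHz]: 27 MHz, 33 MHz, 42 MHz, 48 MHz, 57 MHz.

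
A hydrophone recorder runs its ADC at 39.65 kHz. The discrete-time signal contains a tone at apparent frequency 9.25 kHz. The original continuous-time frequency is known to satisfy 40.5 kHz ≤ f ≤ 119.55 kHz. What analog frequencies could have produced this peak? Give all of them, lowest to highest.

Frequencies that alias to 9.25 kHz are k·fs ± 9.25 kHz for integer k ≥ 0.
k=0: 9.25 kHz.
k=1: 30.4 kHz, 48.9 kHz.
k=2: 70.05 kHz, 88.55 kHz.
k=3: 109.7 kHz, 128.2 kHz.
k=4: 149.35 kHz, 167.85 kHz.
Within [40.5 kHz, 119.55 kHz]: 48.9 kHz, 70.05 kHz, 88.55 kHz, 109.7 kHz.

48.9 kHz, 70.05 kHz, 88.55 kHz, 109.7 kHz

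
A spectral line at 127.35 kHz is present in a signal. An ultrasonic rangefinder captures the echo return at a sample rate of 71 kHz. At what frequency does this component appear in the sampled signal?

127.35 kHz mod fs = 56.35 kHz.
56.35 kHz > fs/2 = 35.5 kHz, folds to fs − 56.35 kHz = 14.65 kHz.

14.65 kHz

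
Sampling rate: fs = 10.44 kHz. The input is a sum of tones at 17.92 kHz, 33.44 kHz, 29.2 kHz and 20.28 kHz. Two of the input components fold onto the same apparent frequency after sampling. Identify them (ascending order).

fs/2 = 5.22 kHz.
17.92 kHz mod fs = 7.48 kHz.
7.48 kHz > fs/2 = 5.22 kHz, folds to fs − 7.48 kHz = 2.96 kHz.
33.44 kHz mod fs = 2.12 kHz.
2.12 kHz ≤ fs/2 = 5.22 kHz, appears at 2.12 kHz.
29.2 kHz mod fs = 8.32 kHz.
8.32 kHz > fs/2 = 5.22 kHz, folds to fs − 8.32 kHz = 2.12 kHz.
20.28 kHz mod fs = 9.84 kHz.
9.84 kHz > fs/2 = 5.22 kHz, folds to fs − 9.84 kHz = 0.6 kHz.
29.2 kHz and 33.44 kHz both map to 2.12 kHz.

29.2 kHz, 33.44 kHz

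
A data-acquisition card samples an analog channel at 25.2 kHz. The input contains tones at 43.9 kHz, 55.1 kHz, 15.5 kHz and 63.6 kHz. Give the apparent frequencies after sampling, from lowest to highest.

fs/2 = 12.6 kHz.
43.9 kHz mod fs = 18.7 kHz.
18.7 kHz > fs/2 = 12.6 kHz, folds to fs − 18.7 kHz = 6.5 kHz.
55.1 kHz mod fs = 4.7 kHz.
4.7 kHz ≤ fs/2 = 12.6 kHz, appears at 4.7 kHz.
15.5 kHz > fs/2 = 12.6 kHz, folds to fs − 15.5 kHz = 9.7 kHz.
63.6 kHz mod fs = 13.2 kHz.
13.2 kHz > fs/2 = 12.6 kHz, folds to fs − 13.2 kHz = 12 kHz.
Distinct values: {4.7 kHz, 6.5 kHz, 9.7 kHz, 12 kHz}.

4.7 kHz, 6.5 kHz, 9.7 kHz, 12 kHz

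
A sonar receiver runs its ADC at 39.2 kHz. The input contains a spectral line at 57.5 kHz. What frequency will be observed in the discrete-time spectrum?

57.5 kHz mod fs = 18.3 kHz.
18.3 kHz ≤ fs/2 = 19.6 kHz, appears at 18.3 kHz.

18.3 kHz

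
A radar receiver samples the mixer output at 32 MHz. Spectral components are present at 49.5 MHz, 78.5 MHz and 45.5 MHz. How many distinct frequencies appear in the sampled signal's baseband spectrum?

2

fs/2 = 16 MHz.
49.5 MHz mod fs = 17.5 MHz.
17.5 MHz > fs/2 = 16 MHz, folds to fs − 17.5 MHz = 14.5 MHz.
78.5 MHz mod fs = 14.5 MHz.
14.5 MHz ≤ fs/2 = 16 MHz, appears at 14.5 MHz.
45.5 MHz mod fs = 13.5 MHz.
13.5 MHz ≤ fs/2 = 16 MHz, appears at 13.5 MHz.
Distinct values: {13.5 MHz, 14.5 MHz} → 2.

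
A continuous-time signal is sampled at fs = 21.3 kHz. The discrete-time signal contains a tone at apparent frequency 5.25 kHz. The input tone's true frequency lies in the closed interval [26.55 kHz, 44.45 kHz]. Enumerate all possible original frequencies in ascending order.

26.55 kHz, 37.35 kHz

Frequencies that alias to 5.25 kHz are k·fs ± 5.25 kHz for integer k ≥ 0.
k=0: 5.25 kHz.
k=1: 16.05 kHz, 26.55 kHz.
k=2: 37.35 kHz, 47.85 kHz.
k=3: 58.65 kHz, 69.15 kHz.
Within [26.55 kHz, 44.45 kHz]: 26.55 kHz, 37.35 kHz.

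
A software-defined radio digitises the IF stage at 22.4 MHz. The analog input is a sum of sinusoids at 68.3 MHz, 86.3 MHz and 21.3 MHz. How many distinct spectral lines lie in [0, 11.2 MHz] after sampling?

fs/2 = 11.2 MHz.
68.3 MHz mod fs = 1.1 MHz.
1.1 MHz ≤ fs/2 = 11.2 MHz, appears at 1.1 MHz.
86.3 MHz mod fs = 19.1 MHz.
19.1 MHz > fs/2 = 11.2 MHz, folds to fs − 19.1 MHz = 3.3 MHz.
21.3 MHz > fs/2 = 11.2 MHz, folds to fs − 21.3 MHz = 1.1 MHz.
Distinct values: {1.1 MHz, 3.3 MHz} → 2.

2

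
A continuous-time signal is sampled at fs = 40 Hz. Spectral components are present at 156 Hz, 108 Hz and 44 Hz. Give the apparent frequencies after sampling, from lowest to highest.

4 Hz, 12 Hz

fs/2 = 20 Hz.
156 Hz mod fs = 36 Hz.
36 Hz > fs/2 = 20 Hz, folds to fs − 36 Hz = 4 Hz.
108 Hz mod fs = 28 Hz.
28 Hz > fs/2 = 20 Hz, folds to fs − 28 Hz = 12 Hz.
44 Hz mod fs = 4 Hz.
4 Hz ≤ fs/2 = 20 Hz, appears at 4 Hz.
Distinct values: {4 Hz, 12 Hz}.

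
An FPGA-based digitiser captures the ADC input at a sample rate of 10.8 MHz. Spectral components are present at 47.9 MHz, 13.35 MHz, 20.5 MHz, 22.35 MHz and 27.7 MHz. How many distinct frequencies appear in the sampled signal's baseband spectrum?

4

fs/2 = 5.4 MHz.
47.9 MHz mod fs = 4.7 MHz.
4.7 MHz ≤ fs/2 = 5.4 MHz, appears at 4.7 MHz.
13.35 MHz mod fs = 2.55 MHz.
2.55 MHz ≤ fs/2 = 5.4 MHz, appears at 2.55 MHz.
20.5 MHz mod fs = 9.7 MHz.
9.7 MHz > fs/2 = 5.4 MHz, folds to fs − 9.7 MHz = 1.1 MHz.
22.35 MHz mod fs = 0.75 MHz.
0.75 MHz ≤ fs/2 = 5.4 MHz, appears at 0.75 MHz.
27.7 MHz mod fs = 6.1 MHz.
6.1 MHz > fs/2 = 5.4 MHz, folds to fs − 6.1 MHz = 4.7 MHz.
Distinct values: {0.75 MHz, 1.1 MHz, 2.55 MHz, 4.7 MHz} → 4.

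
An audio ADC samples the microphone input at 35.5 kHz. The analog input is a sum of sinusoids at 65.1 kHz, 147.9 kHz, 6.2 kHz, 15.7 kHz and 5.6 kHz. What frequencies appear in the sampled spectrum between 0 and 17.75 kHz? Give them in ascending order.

fs/2 = 17.75 kHz.
65.1 kHz mod fs = 29.6 kHz.
29.6 kHz > fs/2 = 17.75 kHz, folds to fs − 29.6 kHz = 5.9 kHz.
147.9 kHz mod fs = 5.9 kHz.
5.9 kHz ≤ fs/2 = 17.75 kHz, appears at 5.9 kHz.
6.2 kHz ≤ fs/2 = 17.75 kHz, passes unchanged.
15.7 kHz ≤ fs/2 = 17.75 kHz, passes unchanged.
5.6 kHz ≤ fs/2 = 17.75 kHz, passes unchanged.
Distinct values: {5.6 kHz, 5.9 kHz, 6.2 kHz, 15.7 kHz}.

5.6 kHz, 5.9 kHz, 6.2 kHz, 15.7 kHz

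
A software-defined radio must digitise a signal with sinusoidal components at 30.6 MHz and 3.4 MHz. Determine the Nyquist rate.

61.2 MHz

Highest-frequency component: 30.6 MHz.
Nyquist rate = 2 × 30.6 MHz = 61.2 MHz.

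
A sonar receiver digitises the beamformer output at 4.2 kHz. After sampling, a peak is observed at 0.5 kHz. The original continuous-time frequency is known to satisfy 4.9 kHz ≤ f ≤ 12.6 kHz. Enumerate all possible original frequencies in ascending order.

Frequencies that alias to 0.5 kHz are k·fs ± 0.5 kHz for integer k ≥ 0.
k=0: 0.5 kHz.
k=1: 3.7 kHz, 4.7 kHz.
k=2: 7.9 kHz, 8.9 kHz.
k=3: 12.1 kHz, 13.1 kHz.
k=4: 16.3 kHz, 17.3 kHz.
Within [4.9 kHz, 12.6 kHz]: 7.9 kHz, 8.9 kHz, 12.1 kHz.

7.9 kHz, 8.9 kHz, 12.1 kHz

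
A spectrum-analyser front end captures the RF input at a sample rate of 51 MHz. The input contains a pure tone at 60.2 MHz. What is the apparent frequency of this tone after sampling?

60.2 MHz mod fs = 9.2 MHz.
9.2 MHz ≤ fs/2 = 25.5 MHz, appears at 9.2 MHz.

9.2 MHz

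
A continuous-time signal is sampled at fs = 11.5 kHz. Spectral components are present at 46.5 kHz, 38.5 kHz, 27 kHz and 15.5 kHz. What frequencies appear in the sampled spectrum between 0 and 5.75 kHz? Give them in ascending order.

0.5 kHz, 4 kHz

fs/2 = 5.75 kHz.
46.5 kHz mod fs = 0.5 kHz.
0.5 kHz ≤ fs/2 = 5.75 kHz, appears at 0.5 kHz.
38.5 kHz mod fs = 4 kHz.
4 kHz ≤ fs/2 = 5.75 kHz, appears at 4 kHz.
27 kHz mod fs = 4 kHz.
4 kHz ≤ fs/2 = 5.75 kHz, appears at 4 kHz.
15.5 kHz mod fs = 4 kHz.
4 kHz ≤ fs/2 = 5.75 kHz, appears at 4 kHz.
Distinct values: {0.5 kHz, 4 kHz}.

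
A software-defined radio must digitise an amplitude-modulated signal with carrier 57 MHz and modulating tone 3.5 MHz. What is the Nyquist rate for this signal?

AM sidebands sit at fc ± fm = 53.5 MHz and 60.5 MHz.
Highest-frequency component: 60.5 MHz.
Nyquist rate = 2 × 60.5 MHz = 121 MHz.

121 MHz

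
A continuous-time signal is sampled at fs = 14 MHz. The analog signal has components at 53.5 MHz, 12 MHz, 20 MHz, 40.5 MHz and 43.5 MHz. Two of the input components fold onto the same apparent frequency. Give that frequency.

1.5 MHz

fs/2 = 7 MHz.
53.5 MHz mod fs = 11.5 MHz.
11.5 MHz > fs/2 = 7 MHz, folds to fs − 11.5 MHz = 2.5 MHz.
12 MHz > fs/2 = 7 MHz, folds to fs − 12 MHz = 2 MHz.
20 MHz mod fs = 6 MHz.
6 MHz ≤ fs/2 = 7 MHz, appears at 6 MHz.
40.5 MHz mod fs = 12.5 MHz.
12.5 MHz > fs/2 = 7 MHz, folds to fs − 12.5 MHz = 1.5 MHz.
43.5 MHz mod fs = 1.5 MHz.
1.5 MHz ≤ fs/2 = 7 MHz, appears at 1.5 MHz.
40.5 MHz and 43.5 MHz both map to 1.5 MHz.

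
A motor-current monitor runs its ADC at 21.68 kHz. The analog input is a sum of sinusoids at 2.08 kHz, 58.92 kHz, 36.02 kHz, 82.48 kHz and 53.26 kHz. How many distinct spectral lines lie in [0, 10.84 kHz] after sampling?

fs/2 = 10.84 kHz.
2.08 kHz ≤ fs/2 = 10.84 kHz, passes unchanged.
58.92 kHz mod fs = 15.56 kHz.
15.56 kHz > fs/2 = 10.84 kHz, folds to fs − 15.56 kHz = 6.12 kHz.
36.02 kHz mod fs = 14.34 kHz.
14.34 kHz > fs/2 = 10.84 kHz, folds to fs − 14.34 kHz = 7.34 kHz.
82.48 kHz mod fs = 17.44 kHz.
17.44 kHz > fs/2 = 10.84 kHz, folds to fs − 17.44 kHz = 4.24 kHz.
53.26 kHz mod fs = 9.9 kHz.
9.9 kHz ≤ fs/2 = 10.84 kHz, appears at 9.9 kHz.
Distinct values: {2.08 kHz, 4.24 kHz, 6.12 kHz, 7.34 kHz, 9.9 kHz} → 5.

5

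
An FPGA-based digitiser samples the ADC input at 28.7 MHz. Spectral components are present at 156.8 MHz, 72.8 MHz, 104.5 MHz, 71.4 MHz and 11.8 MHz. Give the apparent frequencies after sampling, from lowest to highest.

fs/2 = 14.35 MHz.
156.8 MHz mod fs = 13.3 MHz.
13.3 MHz ≤ fs/2 = 14.35 MHz, appears at 13.3 MHz.
72.8 MHz mod fs = 15.4 MHz.
15.4 MHz > fs/2 = 14.35 MHz, folds to fs − 15.4 MHz = 13.3 MHz.
104.5 MHz mod fs = 18.4 MHz.
18.4 MHz > fs/2 = 14.35 MHz, folds to fs − 18.4 MHz = 10.3 MHz.
71.4 MHz mod fs = 14 MHz.
14 MHz ≤ fs/2 = 14.35 MHz, appears at 14 MHz.
11.8 MHz ≤ fs/2 = 14.35 MHz, passes unchanged.
Distinct values: {10.3 MHz, 11.8 MHz, 13.3 MHz, 14 MHz}.

10.3 MHz, 11.8 MHz, 13.3 MHz, 14 MHz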